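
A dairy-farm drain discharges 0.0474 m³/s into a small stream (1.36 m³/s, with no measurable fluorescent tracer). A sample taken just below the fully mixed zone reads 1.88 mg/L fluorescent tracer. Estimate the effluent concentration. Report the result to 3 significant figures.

Mass balance: 1.360·0 + 0.04740·Cₑ = 1.407·1.880
→ Cₑ = (1.407·1.880 − 1.360·0) / 0.04740 = 55.82 mg/L.

55.8 mg/L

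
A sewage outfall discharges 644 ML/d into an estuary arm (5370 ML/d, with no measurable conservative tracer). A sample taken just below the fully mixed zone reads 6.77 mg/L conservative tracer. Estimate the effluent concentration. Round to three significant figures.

63.2 mg/L

Mass balance: 5370·0 + 644.0·Cₑ = 6014·6.770
→ Cₑ = (6014·6.770 − 5370·0) / 644.0 = 63.22 mg/L.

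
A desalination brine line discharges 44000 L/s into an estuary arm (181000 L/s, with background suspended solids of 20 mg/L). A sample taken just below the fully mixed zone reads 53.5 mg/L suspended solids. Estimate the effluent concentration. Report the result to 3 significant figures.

Mass balance: 181000·20.00 + 44000·Cₑ = 225000·53.50
→ Cₑ = (225000·53.50 − 181000·20.00) / 44000 = 191.3 mg/L.

191 mg/L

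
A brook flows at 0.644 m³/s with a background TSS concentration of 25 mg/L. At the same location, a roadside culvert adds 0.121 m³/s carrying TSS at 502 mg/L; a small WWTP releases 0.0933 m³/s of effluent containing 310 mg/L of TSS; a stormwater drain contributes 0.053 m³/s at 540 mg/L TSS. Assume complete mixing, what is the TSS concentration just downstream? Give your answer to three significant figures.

147 mg/L

After mixing, C = (0.6440·25.00 + 0.1210·502.0 + 0.09330·310.0 + 0.05300·540.0) / 0.9113 = 134.4/0.9113 = 147.5 mg/L.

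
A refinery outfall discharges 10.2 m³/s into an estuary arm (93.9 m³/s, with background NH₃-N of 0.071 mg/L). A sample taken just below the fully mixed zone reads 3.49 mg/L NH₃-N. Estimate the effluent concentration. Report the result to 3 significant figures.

35.0 mg/L

Mass balance: 93.90·0.07100 + 10.20·Cₑ = 104.1·3.490
→ Cₑ = (104.1·3.490 − 93.90·0.07100) / 10.20 = 34.96 mg/L.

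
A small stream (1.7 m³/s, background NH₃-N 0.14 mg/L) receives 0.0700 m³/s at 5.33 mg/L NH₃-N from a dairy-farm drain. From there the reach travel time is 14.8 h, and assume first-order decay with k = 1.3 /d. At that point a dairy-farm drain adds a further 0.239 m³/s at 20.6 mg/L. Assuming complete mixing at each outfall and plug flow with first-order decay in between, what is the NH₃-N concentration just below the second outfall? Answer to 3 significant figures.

2.59 mg/L

Conservation of mass: C = (1.700·0.1400 + 0.07000·5.330) / 1.770 = 0.6111/1.770 = 0.3453 mg/L; combined flow 1.770 m³/s.
Decay over the reach: 0.3453·exp(−kt) = 0.3453·0.4486 = 0.1549 mg/L.
Second outfall: C = (1.770·0.1549 + 0.2390·20.60)/2.009 = 2.587 mg/L.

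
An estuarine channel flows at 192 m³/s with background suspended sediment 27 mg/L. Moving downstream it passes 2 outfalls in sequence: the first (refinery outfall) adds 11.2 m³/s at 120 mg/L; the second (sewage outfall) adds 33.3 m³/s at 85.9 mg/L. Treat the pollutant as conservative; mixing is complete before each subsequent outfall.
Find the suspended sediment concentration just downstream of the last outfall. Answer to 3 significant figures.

Outfall 1: combined Q = 203.2 m³/s; C = (192.0·27.00 + 11.20·120.0)/203.2 = 32.13 mg/L.
Outfall 2: combined Q = 236.5 m³/s; C = (203.2·32.13 + 33.30·85.90)/236.5 = 39.70 mg/L.

39.7 mg/L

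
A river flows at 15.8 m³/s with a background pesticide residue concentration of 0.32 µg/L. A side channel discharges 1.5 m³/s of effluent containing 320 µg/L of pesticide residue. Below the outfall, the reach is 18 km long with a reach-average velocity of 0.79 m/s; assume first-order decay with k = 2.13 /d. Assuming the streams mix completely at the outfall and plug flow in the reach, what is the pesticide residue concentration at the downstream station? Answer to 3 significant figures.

Mixed concentration C = ΣQC/ΣQ = (15.80·0.3200 + 1.500·320.0) / 17.30 = 485.1/17.30 = 28.04 µg/L.
Travel time t = 18·1000 / 0.79 = 22780 s = 6.329 h.
First-order decay: C = 28.04·exp(−k·t) = 28.04·0.5702 = 15.99 µg/L.

16.0 µg/L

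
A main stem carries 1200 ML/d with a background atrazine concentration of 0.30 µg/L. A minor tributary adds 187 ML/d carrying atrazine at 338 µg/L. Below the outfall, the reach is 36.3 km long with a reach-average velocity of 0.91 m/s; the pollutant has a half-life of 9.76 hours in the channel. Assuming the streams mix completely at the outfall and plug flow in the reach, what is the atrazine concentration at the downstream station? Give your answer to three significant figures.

20.9 µg/L

Conservation of mass: C = (1200·0.3000 + 187.0·338.0) / 1387 = 63570/1387 = 45.83 µg/L.
Travel time t = 36.3·1000 / 0.91 = 39890 s = 11.08 h.
Half-life 9.76 h → k = ln 2 / 9.76 = 0.07102 h⁻¹ = 1.704 d⁻¹.
After decay, C = 45.83 × e^(−kt) = 45.83 × 0.4552 = 20.86 µg/L.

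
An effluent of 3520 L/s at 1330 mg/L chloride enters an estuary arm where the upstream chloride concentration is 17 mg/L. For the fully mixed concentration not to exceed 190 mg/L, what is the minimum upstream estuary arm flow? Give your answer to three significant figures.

Set C_mix = 190: (Q·17.00 + 3520·1330) / (Q + 3520) = 190
→ Q = 3520·(1330 − 190)/(190 − 17.00) = 23200 L/s.

23200 L/s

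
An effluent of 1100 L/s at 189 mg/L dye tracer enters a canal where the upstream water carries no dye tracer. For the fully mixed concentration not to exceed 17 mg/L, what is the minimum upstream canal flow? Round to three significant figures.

11100 L/s

Set C_mix = 17: (Q·0 + 1100·189.0) / (Q + 1100) = 17
→ Q = 1100·(189.0 − 17)/(17 − 0) = 11130 L/s.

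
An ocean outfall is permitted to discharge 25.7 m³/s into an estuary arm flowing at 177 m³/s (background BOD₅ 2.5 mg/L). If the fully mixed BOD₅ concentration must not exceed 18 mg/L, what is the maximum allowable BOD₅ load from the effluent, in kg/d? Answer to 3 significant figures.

277000 kg/d

Mass balance at the limit: 177.0·2.500 + 25.70·Cₑ = 202.7·18 → Cₑ = 124.8 mg/L.
Load = 25.70 m³/s × 124.8 g/m³ × 86 400 s/d = 277000 kg/d.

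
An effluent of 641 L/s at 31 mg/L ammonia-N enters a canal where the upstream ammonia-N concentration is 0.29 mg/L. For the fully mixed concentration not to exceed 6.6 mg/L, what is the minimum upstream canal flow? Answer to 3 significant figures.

2480 L/s

Set C_mix = 6.6: (Q·0.2900 + 641.0·31.00) / (Q + 641.0) = 6.6
→ Q = 641.0·(31.00 − 6.6)/(6.6 − 0.2900) = 2479 L/s.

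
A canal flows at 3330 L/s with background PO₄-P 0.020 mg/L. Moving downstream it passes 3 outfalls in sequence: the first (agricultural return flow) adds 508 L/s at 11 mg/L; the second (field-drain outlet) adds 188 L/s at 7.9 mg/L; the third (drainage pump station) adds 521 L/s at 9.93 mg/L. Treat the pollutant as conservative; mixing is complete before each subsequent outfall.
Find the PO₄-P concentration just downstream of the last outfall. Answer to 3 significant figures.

2.71 mg/L

Outfall 1: combined Q = 3838 L/s; C = (3330·0.02000 + 508.0·11.00)/3838 = 1.473 mg/L.
Outfall 2: combined Q = 4026 L/s; C = (3838·1.473 + 188.0·7.900)/4026 = 1.773 mg/L.
Outfall 3: combined Q = 4547 L/s; C = (4026·1.773 + 521.0·9.930)/4547 = 2.708 mg/L.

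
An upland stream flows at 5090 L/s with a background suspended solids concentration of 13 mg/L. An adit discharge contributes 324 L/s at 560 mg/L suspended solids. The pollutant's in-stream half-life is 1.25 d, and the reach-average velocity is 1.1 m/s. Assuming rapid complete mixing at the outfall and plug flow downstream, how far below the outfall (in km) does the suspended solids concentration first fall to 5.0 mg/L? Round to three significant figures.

Mixed concentration C = ΣQC/ΣQ = (5090·13.00 + 324.0·560.0) / 5414 = 247600/5414 = 45.74 mg/L.
Half-life 1.25 d → k = ln 2 / 1.25 = 0.5545 d⁻¹.
Set 45.74·exp(−k·t) = 5.0 → t = ln(45.74/5.0)/k = 344900 s = 95.80 h.
Distance = v·t = 1.1·344900 = 379400 m = 379.4 km.

379 km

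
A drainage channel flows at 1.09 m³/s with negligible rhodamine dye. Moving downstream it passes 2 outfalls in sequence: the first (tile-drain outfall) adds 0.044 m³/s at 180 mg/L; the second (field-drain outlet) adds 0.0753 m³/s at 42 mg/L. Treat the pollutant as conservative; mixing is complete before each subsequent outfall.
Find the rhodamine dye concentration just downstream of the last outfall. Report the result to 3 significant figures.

Below outfall 1: Q → 1.134 m³/s, C = (1.090·0 + 0.04400·180.0)/1.134 = 6.984 mg/L.
Below outfall 2: Q → 1.209 m³/s, C = (1.134·6.984 + 0.07530·42.00)/1.209 = 9.164 mg/L.

9.16 mg/L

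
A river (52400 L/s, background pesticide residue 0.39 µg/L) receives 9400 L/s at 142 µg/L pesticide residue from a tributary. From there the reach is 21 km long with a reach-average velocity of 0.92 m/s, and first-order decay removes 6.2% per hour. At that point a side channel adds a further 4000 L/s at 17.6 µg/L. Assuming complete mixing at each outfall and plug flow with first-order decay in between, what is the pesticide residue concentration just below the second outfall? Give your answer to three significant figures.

Mass balance: C = (52400·0.3900 + 9400·142.0) / 61800 = 1355000/61800 = 21.93 µg/L; combined flow 61800 L/s.
Travel time t = 21·1000 / 0.92 = 22830 s = 6.341 h.
6.2%/h lost → k = −ln(1 − 0.062) = 0.06401 h⁻¹.
Applying C = C₀e^(−kt): 21.93 × 0.6664 = 14.61 µg/L.
At the second outfall, C = (61800·14.61 + 4000·17.60) / (61800 + 4000) = 14.80 µg/L.

14.8 µg/L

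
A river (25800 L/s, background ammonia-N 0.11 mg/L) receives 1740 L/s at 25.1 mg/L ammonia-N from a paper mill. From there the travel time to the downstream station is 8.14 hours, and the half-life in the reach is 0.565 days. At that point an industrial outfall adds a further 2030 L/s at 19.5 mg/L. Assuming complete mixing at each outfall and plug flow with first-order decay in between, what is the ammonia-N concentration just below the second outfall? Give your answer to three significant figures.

2.38 mg/L

Mixed concentration C = ΣQC/ΣQ = (25800·0.1100 + 1740·25.10) / 27540 = 46510/27540 = 1.689 mg/L; combined flow 27540 L/s.
Half-life 0.565 d → k = ln 2 / 0.565 = 1.227 d⁻¹.
After decay, C = 1.689 × e^(−kt) = 1.689 × 0.6596 = 1.114 mg/L.
At the second outfall, C = (27540·1.114 + 2030·19.50) / (27540 + 2030) = 2.376 mg/L.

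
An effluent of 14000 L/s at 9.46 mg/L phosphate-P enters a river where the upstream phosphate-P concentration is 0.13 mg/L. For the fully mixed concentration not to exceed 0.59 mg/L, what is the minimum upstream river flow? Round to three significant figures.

Set C_mix = 0.59: (Q·0.1300 + 14000·9.460) / (Q + 14000) = 0.59
→ Q = 14000·(9.460 − 0.59)/(0.59 − 0.1300) = 270000 L/s.

270000 L/s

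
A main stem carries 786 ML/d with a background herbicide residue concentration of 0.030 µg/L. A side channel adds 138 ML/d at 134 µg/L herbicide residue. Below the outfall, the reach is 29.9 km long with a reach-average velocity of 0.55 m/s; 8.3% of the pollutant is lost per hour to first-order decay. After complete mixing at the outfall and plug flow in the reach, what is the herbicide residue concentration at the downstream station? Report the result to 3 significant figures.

Mixed concentration C = ΣQC/ΣQ = (786.0·0.03000 + 138.0·134.0) / 924.0 = 18520/924.0 = 20.04 µg/L.
Travel time t = 29.9·1000 / 0.55 = 54360 s = 15.10 h.
8.3%/h lost → k = −ln(1 − 0.083) = 0.08665 h⁻¹.
After decay, C = 20.04 × e^(−kt) = 20.04 × 0.2702 = 5.415 µg/L.

5.42 µg/L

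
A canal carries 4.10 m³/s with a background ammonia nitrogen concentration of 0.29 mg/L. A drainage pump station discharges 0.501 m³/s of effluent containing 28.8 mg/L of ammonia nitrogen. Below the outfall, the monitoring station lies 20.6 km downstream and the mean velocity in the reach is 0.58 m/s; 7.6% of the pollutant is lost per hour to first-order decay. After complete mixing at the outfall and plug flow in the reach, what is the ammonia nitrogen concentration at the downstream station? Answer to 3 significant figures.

Flow-weighted average: C = (4.100·0.2900 + 0.5010·28.80) / 4.601 = 15.62/4.601 = 3.394 mg/L.
Travel time t = 20.6·1000 / 0.58 = 35520 s = 9.866 h.
7.6%/h lost → k = −ln(1 − 0.076) = 0.07904 h⁻¹.
After decay, C = 3.394 × e^(−kt) = 3.394 × 0.4585 = 1.556 mg/L.

1.56 mg/L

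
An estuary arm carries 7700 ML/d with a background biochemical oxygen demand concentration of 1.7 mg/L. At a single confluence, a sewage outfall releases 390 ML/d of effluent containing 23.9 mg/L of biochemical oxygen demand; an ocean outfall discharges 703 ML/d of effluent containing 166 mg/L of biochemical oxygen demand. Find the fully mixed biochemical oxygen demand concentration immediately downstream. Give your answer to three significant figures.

15.8 mg/L

After mixing, C = (7700·1.700 + 390.0·23.90 + 703.0·166.0) / 8793 = 139100/8793 = 15.82 mg/L.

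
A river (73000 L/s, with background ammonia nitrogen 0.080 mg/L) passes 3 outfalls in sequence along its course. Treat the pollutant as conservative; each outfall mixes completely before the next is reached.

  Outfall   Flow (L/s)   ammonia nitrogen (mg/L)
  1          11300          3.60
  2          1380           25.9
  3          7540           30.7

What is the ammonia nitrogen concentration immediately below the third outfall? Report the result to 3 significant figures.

3.37 mg/L

Below outfall 1: Q → 84300 L/s, C = (73000·0.08000 + 11300·3.600)/84300 = 0.5518 mg/L.
Below outfall 2: Q → 85680 L/s, C = (84300·0.5518 + 1380·25.90)/85680 = 0.9601 mg/L.
Below outfall 3: Q → 93220 L/s, C = (85680·0.9601 + 7540·30.70)/93220 = 3.366 mg/L.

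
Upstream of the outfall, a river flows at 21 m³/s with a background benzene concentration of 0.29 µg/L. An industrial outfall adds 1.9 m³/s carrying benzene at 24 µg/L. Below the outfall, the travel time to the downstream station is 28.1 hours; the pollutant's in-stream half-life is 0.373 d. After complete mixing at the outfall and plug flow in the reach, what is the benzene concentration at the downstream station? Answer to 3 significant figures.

0.256 µg/L

Conservation of mass: C = (21.00·0.2900 + 1.900·24.00) / 22.90 = 51.69/22.90 = 2.257 µg/L.
Half-life 0.373 d → k = ln 2 / 0.373 = 1.858 d⁻¹.
First-order decay: C = 2.257·exp(−k·t) = 2.257·0.1135 = 0.2562 µg/L.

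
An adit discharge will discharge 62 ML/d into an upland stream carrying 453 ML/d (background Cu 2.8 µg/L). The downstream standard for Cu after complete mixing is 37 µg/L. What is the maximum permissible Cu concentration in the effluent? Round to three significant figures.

287 µg/L

At the limit, (Qr·Cr + Qe·Cₑ)/(Qr + Qe) = 37:
Cₑ = (515.0·37 − 453.0·2.800) / 62.00 = 286.9 µg/L.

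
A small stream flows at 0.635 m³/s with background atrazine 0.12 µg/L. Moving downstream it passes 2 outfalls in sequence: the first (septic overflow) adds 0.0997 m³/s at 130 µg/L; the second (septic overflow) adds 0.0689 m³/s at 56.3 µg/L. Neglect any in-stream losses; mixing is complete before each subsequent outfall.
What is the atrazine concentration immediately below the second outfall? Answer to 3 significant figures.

After outfall 1: Q = 0.6350 + 0.09970 = 0.7347 m³/s; C = (0.6350·0.1200 + 0.09970·130.0)/0.7347 = 17.74 µg/L.
After outfall 2: Q = 0.7347 + 0.06890 = 0.8036 m³/s; C = (0.7347·17.74 + 0.06890·56.30)/0.8036 = 21.05 µg/L.

21.1 µg/L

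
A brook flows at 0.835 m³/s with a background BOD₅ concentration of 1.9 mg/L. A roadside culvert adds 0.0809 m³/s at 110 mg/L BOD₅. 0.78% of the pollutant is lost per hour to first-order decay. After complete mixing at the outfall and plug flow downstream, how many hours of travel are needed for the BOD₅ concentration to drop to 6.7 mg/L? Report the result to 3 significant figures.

After mixing, C = (0.8350·1.900 + 0.08090·110.0) / 0.9159 = 10.49/0.9159 = 11.45 mg/L.
0.78%/h lost → k = −ln(1 − 0.0078) = 0.007831 h⁻¹.
11.45·exp(−k·t) = 6.7 → t = ln(11.45/6.7)/k = 246300 s = 68.42 h.

68.4 h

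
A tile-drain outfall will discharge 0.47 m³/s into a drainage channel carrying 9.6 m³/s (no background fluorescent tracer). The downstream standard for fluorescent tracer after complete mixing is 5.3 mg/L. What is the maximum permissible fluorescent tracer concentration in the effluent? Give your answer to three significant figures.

At the limit, (Qr·Cr + Qe·Cₑ)/(Qr + Qe) = 5.3:
Cₑ = (10.07·5.3 − 9.600·0) / 0.4700 = 113.6 mg/L.

114 mg/L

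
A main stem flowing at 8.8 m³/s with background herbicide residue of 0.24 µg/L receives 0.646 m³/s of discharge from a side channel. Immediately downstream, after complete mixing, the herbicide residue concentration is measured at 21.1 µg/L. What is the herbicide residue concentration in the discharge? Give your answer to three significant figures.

Mass balance: 8.800·0.2400 + 0.6460·Cₑ = 9.446·21.10
→ Cₑ = (9.446·21.10 − 8.800·0.2400) / 0.6460 = 305.3 µg/L.

305 µg/L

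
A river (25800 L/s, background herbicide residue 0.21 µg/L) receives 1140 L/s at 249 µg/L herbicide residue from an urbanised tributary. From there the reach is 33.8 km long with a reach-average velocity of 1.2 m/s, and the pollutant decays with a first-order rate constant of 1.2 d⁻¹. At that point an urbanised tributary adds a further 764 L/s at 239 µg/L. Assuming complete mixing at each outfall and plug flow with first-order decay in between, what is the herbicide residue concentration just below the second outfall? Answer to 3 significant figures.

After mixing, C = (25800·0.2100 + 1140·249.0) / 26940 = 289300/26940 = 10.74 µg/L; combined flow 26940 L/s.
Travel time t = 33.8·1000 / 1.2 = 28170 s = 7.824 h.
After decay, C = 10.74 × e^(−kt) = 10.74 × 0.6762 = 7.261 µg/L.
At the second outfall, C = (26940·7.261 + 764.0·239.0) / (26940 + 764.0) = 13.65 µg/L.

13.7 µg/L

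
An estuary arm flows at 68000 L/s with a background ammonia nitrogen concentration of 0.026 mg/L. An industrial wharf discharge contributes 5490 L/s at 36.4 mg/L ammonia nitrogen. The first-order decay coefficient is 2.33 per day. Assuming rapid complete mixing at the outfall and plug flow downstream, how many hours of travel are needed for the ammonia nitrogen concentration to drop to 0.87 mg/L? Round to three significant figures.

11.8 h

After mixing, C = (68000·0.02600 + 5490·36.40) / 73490 = 201600/73490 = 2.743 mg/L.
2.743·exp(−k·t) = 0.87 → t = ln(2.743/0.87)/k = 42590 s = 11.83 h.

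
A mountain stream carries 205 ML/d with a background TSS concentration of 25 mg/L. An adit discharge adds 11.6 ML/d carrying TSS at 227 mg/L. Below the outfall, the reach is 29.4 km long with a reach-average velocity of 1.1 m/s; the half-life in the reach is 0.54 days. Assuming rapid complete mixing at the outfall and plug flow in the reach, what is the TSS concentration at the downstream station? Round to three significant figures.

24.1 mg/L

After mixing, C = (205.0·25.00 + 11.60·227.0) / 216.6 = 7758/216.6 = 35.82 mg/L.
Travel time t = 29.4·1000 / 1.1 = 26730 s = 7.424 h.
Half-life 0.54 d → k = ln 2 / 0.54 = 1.284 d⁻¹.
Applying C = C₀e^(−kt): 35.82 × 0.6723 = 24.08 mg/L.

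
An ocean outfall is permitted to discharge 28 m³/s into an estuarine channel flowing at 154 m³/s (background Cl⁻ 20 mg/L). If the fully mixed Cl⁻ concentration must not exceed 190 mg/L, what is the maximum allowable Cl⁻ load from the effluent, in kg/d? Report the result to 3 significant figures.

2720000 kg/d

Mass balance at the limit: 154.0·20.00 + 28.00·Cₑ = 182.0·190 → Cₑ = 1125 mg/L.
Load = 28.00 m³/s × 1125 g/m³ × 86 400 s/d = 2722000 kg/d.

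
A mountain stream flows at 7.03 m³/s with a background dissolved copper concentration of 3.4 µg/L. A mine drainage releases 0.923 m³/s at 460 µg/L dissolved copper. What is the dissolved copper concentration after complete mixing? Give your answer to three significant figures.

Conservation of mass: C = (7.030·3.400 + 0.9230·460.0) / 7.953 = 448.5/7.953 = 56.39 µg/L.

56.4 µg/L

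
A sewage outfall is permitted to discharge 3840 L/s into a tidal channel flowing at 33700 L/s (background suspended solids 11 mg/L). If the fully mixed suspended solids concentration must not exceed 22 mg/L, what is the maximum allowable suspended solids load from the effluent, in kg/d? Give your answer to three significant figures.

39300 kg/d

Mass balance at the limit: 33700·11.00 + 3840·Cₑ = 37540·22 → Cₑ = 118.5 mg/L.
3840 L/s = 3.840 m³/s. Load = 3.840 m³/s × 118.5 g/m³ × 86 400 s/d = 39330 kg/d.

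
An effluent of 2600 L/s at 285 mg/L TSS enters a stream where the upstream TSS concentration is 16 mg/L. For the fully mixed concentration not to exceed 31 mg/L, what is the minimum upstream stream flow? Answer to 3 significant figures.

44000 L/s

Set C_mix = 31: (Q·16.00 + 2600·285.0) / (Q + 2600) = 31
→ Q = 2600·(285.0 − 31)/(31 − 16.00) = 44030 L/s.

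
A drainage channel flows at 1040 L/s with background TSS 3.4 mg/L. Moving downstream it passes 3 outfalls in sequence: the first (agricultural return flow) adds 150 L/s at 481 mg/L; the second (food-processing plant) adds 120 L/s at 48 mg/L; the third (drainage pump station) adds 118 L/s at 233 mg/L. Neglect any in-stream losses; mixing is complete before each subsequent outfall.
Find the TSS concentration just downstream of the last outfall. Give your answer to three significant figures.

Below outfall 1: Q → 1190 L/s, C = (1040·3.400 + 150.0·481.0)/1190 = 63.60 mg/L.
Below outfall 2: Q → 1310 L/s, C = (1190·63.60 + 120.0·48.00)/1310 = 62.17 mg/L.
Below outfall 3: Q → 1428 L/s, C = (1310·62.17 + 118.0·233.0)/1428 = 76.29 mg/L.

76.3 mg/L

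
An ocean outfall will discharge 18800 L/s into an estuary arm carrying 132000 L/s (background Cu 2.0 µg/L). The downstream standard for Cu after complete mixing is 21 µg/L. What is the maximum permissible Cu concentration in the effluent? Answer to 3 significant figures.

At the limit, (Qr·Cr + Qe·Cₑ)/(Qr + Qe) = 21:
Cₑ = (150800·21 − 132000·2.000) / 18800 = 154.4 µg/L.

154 µg/L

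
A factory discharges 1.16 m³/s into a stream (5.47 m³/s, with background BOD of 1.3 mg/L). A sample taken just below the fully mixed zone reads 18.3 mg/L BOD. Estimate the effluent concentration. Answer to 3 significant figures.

Mass balance: 5.470·1.300 + 1.160·Cₑ = 6.630·18.30
→ Cₑ = (6.630·18.30 − 5.470·1.300) / 1.160 = 98.46 mg/L.

98.5 mg/L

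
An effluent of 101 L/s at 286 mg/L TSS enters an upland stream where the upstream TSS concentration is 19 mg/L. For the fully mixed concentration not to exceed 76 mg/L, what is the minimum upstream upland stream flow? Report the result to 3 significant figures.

372 L/s

Set C_mix = 76: (Q·19.00 + 101.0·286.0) / (Q + 101.0) = 76
→ Q = 101.0·(286.0 − 76)/(76 − 19.00) = 372.1 L/s.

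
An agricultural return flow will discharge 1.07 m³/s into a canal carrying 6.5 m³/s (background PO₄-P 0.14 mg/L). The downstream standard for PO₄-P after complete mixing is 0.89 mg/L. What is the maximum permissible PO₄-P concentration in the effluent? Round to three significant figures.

At the limit, (Qr·Cr + Qe·Cₑ)/(Qr + Qe) = 0.89:
Cₑ = (7.570·0.89 − 6.500·0.1400) / 1.070 = 5.446 mg/L.

5.45 mg/L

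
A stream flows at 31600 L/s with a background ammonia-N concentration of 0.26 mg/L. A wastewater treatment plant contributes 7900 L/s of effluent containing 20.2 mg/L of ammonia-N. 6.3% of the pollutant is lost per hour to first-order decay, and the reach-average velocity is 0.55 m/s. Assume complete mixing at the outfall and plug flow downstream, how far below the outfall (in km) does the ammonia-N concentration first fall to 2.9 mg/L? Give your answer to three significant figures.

11.6 km

After mixing, C = (31600·0.2600 + 7900·20.20) / 39500 = 167800/39500 = 4.248 mg/L.
6.3%/h lost → k = −ln(1 − 0.063) = 0.06507 h⁻¹.
Set 4.248·exp(−k·t) = 2.9 → t = ln(4.248/2.9)/k = 21120 s = 5.866 h.
Distance = v·t = 0.55·21120 = 11620 m = 11.62 km.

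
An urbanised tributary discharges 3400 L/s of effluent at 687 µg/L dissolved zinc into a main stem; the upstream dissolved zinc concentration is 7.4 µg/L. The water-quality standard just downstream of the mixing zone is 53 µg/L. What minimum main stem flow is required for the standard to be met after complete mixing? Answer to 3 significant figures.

Set C_mix = 53: (Q·7.400 + 3400·687.0) / (Q + 3400) = 53
→ Q = 3400·(687.0 − 53)/(53 − 7.400) = 47270 L/s.

47300 L/s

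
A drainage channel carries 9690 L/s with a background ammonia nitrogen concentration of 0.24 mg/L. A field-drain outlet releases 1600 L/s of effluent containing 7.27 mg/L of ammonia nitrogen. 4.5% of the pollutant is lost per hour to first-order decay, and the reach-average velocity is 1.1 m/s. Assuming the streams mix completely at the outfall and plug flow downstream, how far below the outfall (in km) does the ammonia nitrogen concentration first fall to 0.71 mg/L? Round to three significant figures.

Mass balance: C = (9690·0.2400 + 1600·7.270) / 11290 = 13960/11290 = 1.236 mg/L.
4.5%/h lost → k = −ln(1 − 0.045) = 0.04604 h⁻¹.
Set 1.236·exp(−k·t) = 0.71 → t = ln(1.236/0.71)/k = 43360 s = 12.04 h.
Distance = v·t = 1.1·43360 = 47700 m = 47.70 km.

47.7 km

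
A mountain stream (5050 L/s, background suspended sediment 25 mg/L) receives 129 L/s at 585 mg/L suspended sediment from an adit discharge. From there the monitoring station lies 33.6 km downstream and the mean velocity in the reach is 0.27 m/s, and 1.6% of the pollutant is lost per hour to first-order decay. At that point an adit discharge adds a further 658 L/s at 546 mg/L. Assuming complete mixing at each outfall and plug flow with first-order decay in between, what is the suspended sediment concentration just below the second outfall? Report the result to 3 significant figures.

After mixing, C = (5050·25.00 + 129.0·585.0) / 5179 = 201700/5179 = 38.95 mg/L; combined flow 5179 L/s.
Travel time t = 33.6·1000 / 0.27 = 124400 s = 34.57 h.
1.6%/h lost → k = −ln(1 − 0.016) = 0.01613 h⁻¹.
First-order decay: C = 38.95·exp(−k·t) = 38.95·0.5726 = 22.30 mg/L.
Second outfall: C = (5179·22.30 + 658.0·546.0)/5837 = 81.34 mg/L.

81.3 mg/L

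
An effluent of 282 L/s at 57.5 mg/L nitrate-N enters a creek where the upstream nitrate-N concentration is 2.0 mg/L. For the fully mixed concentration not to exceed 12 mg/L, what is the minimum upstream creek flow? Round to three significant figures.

Set C_mix = 12: (Q·2.000 + 282.0·57.50) / (Q + 282.0) = 12
→ Q = 282.0·(57.50 − 12)/(12 − 2.000) = 1283 L/s.

1280 L/s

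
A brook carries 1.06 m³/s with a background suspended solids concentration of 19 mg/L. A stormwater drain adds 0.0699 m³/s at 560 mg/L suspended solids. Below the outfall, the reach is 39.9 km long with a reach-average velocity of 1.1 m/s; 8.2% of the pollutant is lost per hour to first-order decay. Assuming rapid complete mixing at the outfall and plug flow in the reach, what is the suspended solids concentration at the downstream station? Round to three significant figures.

22.2 mg/L

Mixed concentration C = ΣQC/ΣQ = (1.060·19.00 + 0.06990·560.0) / 1.130 = 59.28/1.130 = 52.47 mg/L.
Travel time t = 39.9·1000 / 1.1 = 36270 s = 10.08 h.
8.2%/h lost → k = −ln(1 − 0.082) = 0.08556 h⁻¹.
After decay, C = 52.47 × e^(−kt) = 52.47 × 0.4223 = 22.16 mg/L.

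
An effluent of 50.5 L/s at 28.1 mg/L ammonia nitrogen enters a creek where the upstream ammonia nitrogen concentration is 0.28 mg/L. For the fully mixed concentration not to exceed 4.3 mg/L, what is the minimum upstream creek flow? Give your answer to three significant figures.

Set C_mix = 4.3: (Q·0.2800 + 50.50·28.10) / (Q + 50.50) = 4.3
→ Q = 50.50·(28.10 − 4.3)/(4.3 − 0.2800) = 299.0 L/s.

299 L/s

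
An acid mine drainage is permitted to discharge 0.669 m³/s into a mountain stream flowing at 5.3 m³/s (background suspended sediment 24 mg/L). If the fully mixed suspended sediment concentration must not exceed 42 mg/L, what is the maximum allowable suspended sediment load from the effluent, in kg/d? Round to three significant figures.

10700 kg/d

Mass balance at the limit: 5.300·24.00 + 0.6690·Cₑ = 5.969·42 → Cₑ = 184.6 mg/L.
Load = 0.6690 m³/s × 184.6 g/m³ × 86 400 s/d = 10670 kg/d.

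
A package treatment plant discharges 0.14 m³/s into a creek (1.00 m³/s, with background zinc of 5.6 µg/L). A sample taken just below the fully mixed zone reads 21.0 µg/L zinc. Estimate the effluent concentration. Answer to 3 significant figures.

131 µg/L

Mass balance: 1.000·5.600 + 0.1400·Cₑ = 1.140·21.00
→ Cₑ = (1.140·21.00 − 1.000·5.600) / 0.1400 = 131.0 µg/L.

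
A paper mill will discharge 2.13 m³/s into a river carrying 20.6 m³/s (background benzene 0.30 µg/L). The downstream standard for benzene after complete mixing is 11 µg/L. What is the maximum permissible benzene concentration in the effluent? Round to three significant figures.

At the limit, (Qr·Cr + Qe·Cₑ)/(Qr + Qe) = 11:
Cₑ = (22.73·11 − 20.60·0.3000) / 2.130 = 114.5 µg/L.

114 µg/L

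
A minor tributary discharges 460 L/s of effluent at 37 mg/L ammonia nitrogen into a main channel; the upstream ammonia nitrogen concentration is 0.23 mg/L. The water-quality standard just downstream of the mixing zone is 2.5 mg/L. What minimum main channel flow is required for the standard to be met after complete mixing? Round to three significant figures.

Set C_mix = 2.5: (Q·0.2300 + 460.0·37.00) / (Q + 460.0) = 2.5
→ Q = 460.0·(37.00 − 2.5)/(2.5 − 0.2300) = 6991 L/s.

6990 L/s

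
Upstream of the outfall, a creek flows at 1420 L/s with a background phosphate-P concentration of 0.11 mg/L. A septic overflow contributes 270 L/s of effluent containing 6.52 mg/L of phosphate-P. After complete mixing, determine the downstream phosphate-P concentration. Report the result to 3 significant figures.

Mass balance: C = (1420·0.1100 + 270.0·6.520) / 1690 = 1917/1690 = 1.134 mg/L.

1.13 mg/L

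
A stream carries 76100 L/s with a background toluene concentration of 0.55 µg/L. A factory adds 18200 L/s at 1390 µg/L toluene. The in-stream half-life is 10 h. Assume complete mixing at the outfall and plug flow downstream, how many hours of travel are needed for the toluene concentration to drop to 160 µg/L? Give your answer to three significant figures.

Mixed concentration C = ΣQC/ΣQ = (76100·0.5500 + 18200·1390) / 94300 = 25340000/94300 = 268.7 µg/L.
Half-life 10 h → k = ln 2 / 10 = 0.06931 h⁻¹ = 1.664 d⁻¹.
268.7·exp(−k·t) = 160 → t = ln(268.7/160)/k = 26930 s = 7.480 h.

7.48 h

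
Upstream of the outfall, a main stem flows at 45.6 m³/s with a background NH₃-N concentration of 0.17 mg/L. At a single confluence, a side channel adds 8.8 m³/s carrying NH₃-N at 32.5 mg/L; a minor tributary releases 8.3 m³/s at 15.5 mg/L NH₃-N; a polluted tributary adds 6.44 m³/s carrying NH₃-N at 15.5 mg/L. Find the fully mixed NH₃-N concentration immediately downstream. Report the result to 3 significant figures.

Mixed concentration C = ΣQC/ΣQ = (45.60·0.1700 + 8.800·32.50 + 8.300·15.50 + 6.440·15.50) / 69.14 = 522.2/69.14 = 7.553 mg/L.

7.55 mg/L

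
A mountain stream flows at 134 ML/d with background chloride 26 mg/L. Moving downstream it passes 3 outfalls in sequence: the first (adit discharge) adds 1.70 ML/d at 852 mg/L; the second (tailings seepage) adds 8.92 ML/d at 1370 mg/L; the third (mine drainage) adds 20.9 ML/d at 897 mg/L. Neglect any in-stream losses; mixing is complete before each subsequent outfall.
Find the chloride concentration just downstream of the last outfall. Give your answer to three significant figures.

Outfall 1: combined Q = 135.7 ML/d; C = (134.0·26.00 + 1.700·852.0)/135.7 = 36.35 mg/L.
Outfall 2: combined Q = 144.6 ML/d; C = (135.7·36.35 + 8.920·1370)/144.6 = 118.6 mg/L.
Outfall 3: combined Q = 165.5 ML/d; C = (144.6·118.6 + 20.90·897.0)/165.5 = 216.9 mg/L.

217 mg/L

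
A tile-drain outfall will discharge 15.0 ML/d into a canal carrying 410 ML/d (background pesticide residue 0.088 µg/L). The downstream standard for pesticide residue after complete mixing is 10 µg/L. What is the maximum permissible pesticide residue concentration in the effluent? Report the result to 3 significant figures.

At the limit, (Qr·Cr + Qe·Cₑ)/(Qr + Qe) = 10:
Cₑ = (425.0·10 − 410.0·0.08800) / 15.00 = 280.9 µg/L.

281 µg/L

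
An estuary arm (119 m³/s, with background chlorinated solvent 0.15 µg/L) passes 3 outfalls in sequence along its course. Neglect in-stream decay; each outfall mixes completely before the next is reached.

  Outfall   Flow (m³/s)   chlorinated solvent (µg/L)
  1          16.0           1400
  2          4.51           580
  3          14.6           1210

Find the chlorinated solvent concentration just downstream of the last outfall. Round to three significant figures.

277 µg/L

Below outfall 1: Q → 135.0 m³/s, C = (119.0·0.1500 + 16.00·1400)/135.0 = 166.1 µg/L.
Below outfall 2: Q → 139.5 m³/s, C = (135.0·166.1 + 4.510·580.0)/139.5 = 179.4 µg/L.
Below outfall 3: Q → 154.1 m³/s, C = (139.5·179.4 + 14.60·1210)/154.1 = 277.1 µg/L.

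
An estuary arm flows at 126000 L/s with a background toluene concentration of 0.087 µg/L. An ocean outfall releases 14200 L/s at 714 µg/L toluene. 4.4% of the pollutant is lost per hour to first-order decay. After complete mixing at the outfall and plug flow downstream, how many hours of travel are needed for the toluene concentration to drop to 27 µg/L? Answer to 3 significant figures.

After mixing, C = (126000·0.08700 + 14200·714.0) / 140200 = 10150000/140200 = 72.39 µg/L.
4.4%/h lost → k = −ln(1 − 0.044) = 0.04500 h⁻¹.
72.39·exp(−k·t) = 27 → t = ln(72.39/27)/k = 78910 s = 21.92 h.

21.9 h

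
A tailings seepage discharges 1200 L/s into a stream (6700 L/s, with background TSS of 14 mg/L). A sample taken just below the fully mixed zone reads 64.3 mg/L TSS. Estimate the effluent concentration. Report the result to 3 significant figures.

Mass balance: 6700·14.00 + 1200·Cₑ = 7900·64.30
→ Cₑ = (7900·64.30 − 6700·14.00) / 1200 = 345.1 mg/L.

345 mg/L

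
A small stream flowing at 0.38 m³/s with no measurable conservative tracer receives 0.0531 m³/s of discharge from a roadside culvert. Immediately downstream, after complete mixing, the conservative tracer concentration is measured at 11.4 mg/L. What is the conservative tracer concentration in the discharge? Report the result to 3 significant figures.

Mass balance: 0.3800·0 + 0.05310·Cₑ = 0.4331·11.40
→ Cₑ = (0.4331·11.40 − 0.3800·0) / 0.05310 = 92.98 mg/L.

93.0 mg/L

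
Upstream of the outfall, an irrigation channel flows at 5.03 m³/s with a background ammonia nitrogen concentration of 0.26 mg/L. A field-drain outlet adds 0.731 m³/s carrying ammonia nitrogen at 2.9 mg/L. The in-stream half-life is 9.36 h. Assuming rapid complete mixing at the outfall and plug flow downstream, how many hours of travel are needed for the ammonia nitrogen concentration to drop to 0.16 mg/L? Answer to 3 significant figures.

Conservation of mass: C = (5.030·0.2600 + 0.7310·2.900) / 5.761 = 3.428/5.761 = 0.5950 mg/L.
Half-life 9.36 h → k = ln 2 / 9.36 = 0.07405 h⁻¹ = 1.777 d⁻¹.
0.5950·exp(−k·t) = 0.16 → t = ln(0.5950/0.16)/k = 63850 s = 17.74 h.

17.7 h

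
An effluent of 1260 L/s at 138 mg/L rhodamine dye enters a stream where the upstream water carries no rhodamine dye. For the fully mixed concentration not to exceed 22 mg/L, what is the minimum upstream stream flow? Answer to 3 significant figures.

Set C_mix = 22: (Q·0 + 1260·138.0) / (Q + 1260) = 22
→ Q = 1260·(138.0 − 22)/(22 − 0) = 6644 L/s.

6640 L/s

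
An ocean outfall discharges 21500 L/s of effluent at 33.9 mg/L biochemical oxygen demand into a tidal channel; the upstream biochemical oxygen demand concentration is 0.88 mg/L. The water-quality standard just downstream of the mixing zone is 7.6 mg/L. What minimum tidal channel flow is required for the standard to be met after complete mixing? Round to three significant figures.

84100 L/s

Set C_mix = 7.6: (Q·0.8800 + 21500·33.90) / (Q + 21500) = 7.6
→ Q = 21500·(33.90 − 7.6)/(7.6 − 0.8800) = 84140 L/s.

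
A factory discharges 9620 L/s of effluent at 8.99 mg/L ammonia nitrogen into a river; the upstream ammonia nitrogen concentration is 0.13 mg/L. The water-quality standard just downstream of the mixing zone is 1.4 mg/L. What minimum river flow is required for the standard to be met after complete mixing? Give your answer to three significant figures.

57500 L/s

Set C_mix = 1.4: (Q·0.1300 + 9620·8.990) / (Q + 9620) = 1.4
→ Q = 9620·(8.990 − 1.4)/(1.4 − 0.1300) = 57490 L/s.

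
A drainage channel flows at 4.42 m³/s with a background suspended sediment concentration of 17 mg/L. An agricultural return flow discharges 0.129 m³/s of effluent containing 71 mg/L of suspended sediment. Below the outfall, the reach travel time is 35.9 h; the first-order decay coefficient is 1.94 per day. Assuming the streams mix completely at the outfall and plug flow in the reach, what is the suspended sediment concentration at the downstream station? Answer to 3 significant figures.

After mixing, C = (4.420·17.00 + 0.1290·71.00) / 4.549 = 84.30/4.549 = 18.53 mg/L.
Applying C = C₀e^(−kt): 18.53 × 0.05492 = 1.018 mg/L.

1.02 mg/L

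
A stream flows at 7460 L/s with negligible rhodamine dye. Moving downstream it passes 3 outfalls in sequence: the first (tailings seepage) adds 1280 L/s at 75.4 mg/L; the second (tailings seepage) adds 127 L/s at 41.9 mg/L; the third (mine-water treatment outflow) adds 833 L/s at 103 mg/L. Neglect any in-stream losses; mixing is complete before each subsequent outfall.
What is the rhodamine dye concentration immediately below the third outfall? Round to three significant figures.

19.3 mg/L

After outfall 1: Q = 7460 + 1280 = 8740 L/s; C = (7460·0 + 1280·75.40)/8740 = 11.04 mg/L.
After outfall 2: Q = 8740 + 127.0 = 8867 L/s; C = (8740·11.04 + 127.0·41.90)/8867 = 11.48 mg/L.
After outfall 3: Q = 8867 + 833.0 = 9700 L/s; C = (8867·11.48 + 833.0·103.0)/9700 = 19.34 mg/L.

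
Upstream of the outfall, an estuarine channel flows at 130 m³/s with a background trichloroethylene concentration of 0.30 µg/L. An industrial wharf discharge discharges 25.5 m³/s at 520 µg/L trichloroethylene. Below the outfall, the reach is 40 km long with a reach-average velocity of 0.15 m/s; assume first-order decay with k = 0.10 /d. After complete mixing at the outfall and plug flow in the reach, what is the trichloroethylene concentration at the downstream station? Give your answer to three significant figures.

62.8 µg/L

Mixed concentration C = ΣQC/ΣQ = (130.0·0.3000 + 25.50·520.0) / 155.5 = 13300/155.5 = 85.52 µg/L.
Travel time t = 40·1000 / 0.15 = 266700 s = 74.07 h.
Decay over the reach: 85.52·exp(−kt) = 85.52·0.7344 = 62.81 µg/L.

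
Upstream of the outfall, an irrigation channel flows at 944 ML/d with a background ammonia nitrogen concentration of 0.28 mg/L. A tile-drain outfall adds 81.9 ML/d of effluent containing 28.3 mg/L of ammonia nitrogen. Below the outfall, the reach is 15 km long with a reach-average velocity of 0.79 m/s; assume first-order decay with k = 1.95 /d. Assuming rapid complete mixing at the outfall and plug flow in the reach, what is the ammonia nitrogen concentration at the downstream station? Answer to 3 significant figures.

1.64 mg/L

Flow-weighted average: C = (944.0·0.2800 + 81.90·28.30) / 1026 = 2582/1026 = 2.517 mg/L.
Travel time t = 15·1000 / 0.79 = 18990 s = 5.274 h.
After decay, C = 2.517 × e^(−kt) = 2.517 × 0.6515 = 1.640 mg/L.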